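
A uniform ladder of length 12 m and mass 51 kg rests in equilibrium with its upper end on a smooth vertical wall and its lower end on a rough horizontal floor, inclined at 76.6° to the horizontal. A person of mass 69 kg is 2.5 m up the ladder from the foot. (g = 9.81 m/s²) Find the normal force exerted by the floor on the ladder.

N_floor ≈ 1180 N

ΣF_y = 0: N_floor = 51×9.81 + 69×9.81 = 1177.2 N.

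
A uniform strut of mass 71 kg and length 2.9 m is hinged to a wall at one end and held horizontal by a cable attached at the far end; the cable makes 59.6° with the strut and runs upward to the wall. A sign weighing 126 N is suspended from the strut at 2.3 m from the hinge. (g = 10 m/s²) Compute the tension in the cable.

T ≈ 527 N

Take torques about the hinge: T sin 59.6° · 2.9 = 71×10×1.45 + 126×2.3 = 1319.3 N·m.
So T = 1319.3 / (0.8625 × 2.9) = 527.45 N.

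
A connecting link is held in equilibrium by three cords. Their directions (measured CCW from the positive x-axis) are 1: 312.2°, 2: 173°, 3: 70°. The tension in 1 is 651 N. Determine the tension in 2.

Resolve: ΣF_x = 651 cos 312.2° + T_2 cos 173° + T_3 cos 70° = 0.
        ΣF_y = 651 sin 312.2° + T_2 sin 173° + T_3 sin 70° = 0.
The known terms sum to (437.3, -482.3) N, so -0.9925 T_2 + 0.3420 T_3 = -437.3 and 0.1219 T_2 + 0.9397 T_3 = 482.3.
Solving simultaneously: T_2 = 591 N, T_3 = 436.6 N.

T_2 ≈ 591 N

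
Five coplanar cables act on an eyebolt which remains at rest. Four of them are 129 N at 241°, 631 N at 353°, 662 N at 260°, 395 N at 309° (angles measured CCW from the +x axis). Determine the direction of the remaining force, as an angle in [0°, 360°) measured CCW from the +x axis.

Sum the known components: ΣF_x = 697.4 N, ΣF_y = -1149 N.
For equilibrium the remaining force must supply (−ΣF_x, −ΣF_y) = (-697.4, 1149) N.
Magnitude = √((-697.4)² + (1149)²) = 1344 N; direction = atan2(1149, -697.4) = 121.3°.

θ ≈ 121°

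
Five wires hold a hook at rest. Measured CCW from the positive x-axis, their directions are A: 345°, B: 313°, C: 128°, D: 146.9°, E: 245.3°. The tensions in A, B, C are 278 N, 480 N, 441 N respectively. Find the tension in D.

Resolve: ΣF_x = 278 cos 345° + 480 cos 313° + 441 cos 128° + T_D cos 146.9° + T_E cos 245.3° = 0.
        ΣF_y = 278 sin 345° + 480 sin 313° + 441 sin 128° + T_D sin 146.9° + T_E sin 245.3° = 0.
The known terms sum to (324.4, -75.49) N, so -0.8377 T_D − 0.4179 T_E = -324.4 and 0.5461 T_D − 0.9085 T_E = 75.49.
Solving simultaneously: T_D = 329.8 N, T_E = 115.1 N.

T_D ≈ 330 N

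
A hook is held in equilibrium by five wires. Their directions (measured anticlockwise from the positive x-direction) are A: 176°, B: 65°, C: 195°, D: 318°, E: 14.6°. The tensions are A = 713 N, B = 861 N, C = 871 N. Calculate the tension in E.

Resolve: ΣF_x = 713 cos 176° + 861 cos 65° + 871 cos 195° + T_D cos 318° + T_E cos 14.6° = 0.
        ΣF_y = 713 sin 176° + 861 sin 65° + 871 sin 195° + T_D sin 318° + T_E sin 14.6° = 0.
The known terms sum to (-1189, 604.6) N, so 0.7431 T_D + 0.9677 T_E = 1189 and -0.6691 T_D + 0.2521 T_E = -604.6.
Solving simultaneously: T_D = 1060 N, T_E = 414.5 N.

T_E ≈ 415 N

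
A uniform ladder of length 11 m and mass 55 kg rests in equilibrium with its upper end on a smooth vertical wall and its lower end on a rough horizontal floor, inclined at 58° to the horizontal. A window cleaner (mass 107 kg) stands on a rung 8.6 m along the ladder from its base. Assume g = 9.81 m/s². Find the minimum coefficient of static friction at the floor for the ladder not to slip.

μ_min ≈ 0.429

ΣF_y = 0: N_floor = 55×9.81 + 107×9.81 = 1589.2 N.
Torques about the foot: N_wall · 11 sin 58° = 55×9.81×5.5 cos 58° + 107×9.81×8.6 cos 58° → N_wall = 681.37 N.
ΣF_x = 0: f_floor = N_wall = 681.37 N.
μ_min = f_floor / N_floor = 681.37 / 1589.2 = 0.4287.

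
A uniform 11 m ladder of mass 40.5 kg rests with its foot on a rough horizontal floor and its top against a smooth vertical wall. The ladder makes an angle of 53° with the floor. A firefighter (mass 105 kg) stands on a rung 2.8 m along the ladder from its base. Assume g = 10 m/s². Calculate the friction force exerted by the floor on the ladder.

f ≈ 354 N

Torques about the foot: N_wall · 11 sin 53° = 40.5×10×5.5 cos 53° + 105×10×2.8 cos 53° → N_wall = 354 N.
ΣF_x = 0: f_floor = N_wall = 354 N.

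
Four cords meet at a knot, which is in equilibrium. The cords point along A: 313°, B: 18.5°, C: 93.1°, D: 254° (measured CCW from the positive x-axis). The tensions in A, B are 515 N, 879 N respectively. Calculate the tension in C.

Resolve: ΣF_x = 515 cos 313° + 879 cos 18.5° + T_C cos 93.1° + T_D cos 254° = 0.
        ΣF_y = 515 sin 313° + 879 sin 18.5° + T_C sin 93.1° + T_D sin 254° = 0.
The known terms sum to (1185, -97.74) N, so -0.0541 T_C − 0.2756 T_D = -1185 and 0.9985 T_C − 0.9613 T_D = 97.74.
Solving simultaneously: T_C = 3563 N, T_D = 3599 N.

T_C ≈ 3560 N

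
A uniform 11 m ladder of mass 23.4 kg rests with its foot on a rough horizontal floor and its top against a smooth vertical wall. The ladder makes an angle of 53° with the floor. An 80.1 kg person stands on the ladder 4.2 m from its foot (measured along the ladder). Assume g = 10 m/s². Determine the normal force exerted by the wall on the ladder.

Torques about the foot: N_wall · 11 sin 53° = 23.4×10×5.5 cos 53° + 80.1×10×4.2 cos 53° → N_wall = 318.63 N.

N_wall ≈ 319 N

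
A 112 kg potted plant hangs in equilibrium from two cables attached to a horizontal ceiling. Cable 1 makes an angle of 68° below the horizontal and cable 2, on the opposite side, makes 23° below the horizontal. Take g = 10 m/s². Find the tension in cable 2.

Weight W = 112 × 10 = 1120 N acts straight down.
Horizontal: T_1 cos 68° = T_2 cos 23°  →  T_1 = 2.457 T_2.
Vertical: T_1 sin 68° + T_2 sin 23° = 1120.
Substituting the horizontal relation into the vertical equation gives 2.669 T_2 = 1120, so T_2 = 419.6 N.

T_2 ≈ 420 N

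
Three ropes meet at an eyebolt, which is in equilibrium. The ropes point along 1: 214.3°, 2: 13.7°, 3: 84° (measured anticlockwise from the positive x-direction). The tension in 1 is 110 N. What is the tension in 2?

T_2 ≈ 89.1 N

Resolve: ΣF_x = 110 cos 214.3° + T_2 cos 13.7° + T_3 cos 84° = 0.
        ΣF_y = 110 sin 214.3° + T_2 sin 13.7° + T_3 sin 84° = 0.
The known terms sum to (-90.87, -61.99) N, so 0.9715 T_2 + 0.1045 T_3 = 90.87 and 0.2368 T_2 + 0.9945 T_3 = 61.99.
Solving simultaneously: T_2 = 89.11 N, T_3 = 41.11 N.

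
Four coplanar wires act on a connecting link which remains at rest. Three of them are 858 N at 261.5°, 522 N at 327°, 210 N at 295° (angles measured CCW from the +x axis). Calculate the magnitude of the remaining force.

Sum the known components: ΣF_x = 399.7 N, ΣF_y = -1323 N.
For equilibrium the remaining force must supply (−ΣF_x, −ΣF_y) = (-399.7, 1323) N.
Magnitude = √((-399.7)² + (1323)²) = 1382 N; direction = atan2(1323, -399.7) = 106.8°.

F ≈ 1380 N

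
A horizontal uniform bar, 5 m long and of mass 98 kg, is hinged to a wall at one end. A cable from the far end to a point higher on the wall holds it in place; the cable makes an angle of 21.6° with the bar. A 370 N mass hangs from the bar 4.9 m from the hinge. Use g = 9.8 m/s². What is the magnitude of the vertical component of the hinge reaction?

Take torques about the hinge: T sin 21.6° · 5 = 98×9.8×2.5 + 370×4.9 = 4214 N·m.
So T = 4214 / (0.3681 × 5) = 2289.4 N.
ΣF_y = 0: H_y = (98×9.8 + 370) − T sin 21.6° = 1330.4 − 842.8 = 487.6 N.

|H_y| ≈ 488 N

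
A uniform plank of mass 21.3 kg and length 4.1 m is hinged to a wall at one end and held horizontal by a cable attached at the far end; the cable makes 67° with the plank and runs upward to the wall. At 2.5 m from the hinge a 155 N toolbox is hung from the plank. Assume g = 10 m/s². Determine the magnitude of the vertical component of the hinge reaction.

Take torques about the hinge: T sin 67° · 4.1 = 21.3×10×2.05 + 155×2.5 = 824.15 N·m.
So T = 824.15 / (0.9205 × 4.1) = 218.37 N.
ΣF_y = 0: H_y = (21.3×10 + 155) − T sin 67° = 368 − 201.01 = 166.99 N.

|H_y| ≈ 167 N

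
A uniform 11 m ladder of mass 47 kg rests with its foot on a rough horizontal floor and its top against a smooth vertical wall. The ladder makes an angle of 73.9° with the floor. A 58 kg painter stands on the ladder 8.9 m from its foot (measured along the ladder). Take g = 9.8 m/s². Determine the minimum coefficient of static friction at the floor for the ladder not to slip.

ΣF_y = 0: N_floor = 47×9.8 + 58×9.8 = 1029 N.
Torques about the foot: N_wall · 11 sin 73.9° = 47×9.8×5.5 cos 73.9° + 58×9.8×8.9 cos 73.9° → N_wall = 199.21 N.
ΣF_x = 0: f_floor = N_wall = 199.21 N.
μ_min = f_floor / N_floor = 199.21 / 1029 = 0.1936.

μ_min ≈ 0.194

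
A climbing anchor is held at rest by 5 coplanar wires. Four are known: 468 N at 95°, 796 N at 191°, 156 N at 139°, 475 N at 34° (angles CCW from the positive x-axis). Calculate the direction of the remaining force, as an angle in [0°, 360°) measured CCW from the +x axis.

θ ≈ 309°

Sum the known components: ΣF_x = -546.1 N, ΣF_y = 682.3 N.
For equilibrium the remaining force must supply (−ΣF_x, −ΣF_y) = (546.1, -682.3) N.
Magnitude = √((546.1)² + (-682.3)²) = 873.9 N; direction = atan2(-682.3, 546.1) = 308.7°.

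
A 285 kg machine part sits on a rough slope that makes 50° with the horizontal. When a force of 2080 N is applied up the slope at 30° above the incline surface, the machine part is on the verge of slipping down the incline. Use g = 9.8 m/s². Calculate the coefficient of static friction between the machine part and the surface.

μ ≈ 0.448

On the verge of sliding down the incline, friction is at its maximum μN and acts up the slope.
Perpendicular to incline: N = W cos 50° − P sin 30° = 1795 − 1040 = 755.3 N.
Along incline: P cos 30° + μN = W sin 50° → μ = (W sin 50° − P cos 30°) / N = 0.4478.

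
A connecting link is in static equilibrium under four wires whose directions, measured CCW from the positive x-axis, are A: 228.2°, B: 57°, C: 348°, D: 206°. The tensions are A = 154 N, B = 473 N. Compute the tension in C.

T_C ≈ 301 N

Resolve: ΣF_x = 154 cos 228.2° + 473 cos 57° + T_C cos 348° + T_D cos 206° = 0.
        ΣF_y = 154 sin 228.2° + 473 sin 57° + T_C sin 348° + T_D sin 206° = 0.
The known terms sum to (155, 281.9) N, so 0.9781 T_C − 0.8988 T_D = -155 and -0.2079 T_C − 0.4384 T_D = -281.9.
Solving simultaneously: T_C = 301.2 N, T_D = 500.2 N.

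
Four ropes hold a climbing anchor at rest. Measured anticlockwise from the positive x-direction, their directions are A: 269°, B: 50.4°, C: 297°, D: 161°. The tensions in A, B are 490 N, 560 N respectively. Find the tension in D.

Resolve: ΣF_x = 490 cos 269° + 560 cos 50.4° + T_C cos 297° + T_D cos 161° = 0.
        ΣF_y = 490 sin 269° + 560 sin 50.4° + T_C sin 297° + T_D sin 161° = 0.
The known terms sum to (348.4, -58.44) N, so 0.4540 T_C − 0.9455 T_D = -348.4 and -0.8910 T_C + 0.3256 T_D = 58.44.
Solving simultaneously: T_C = 83.75 N, T_D = 408.7 N.

T_D ≈ 409 N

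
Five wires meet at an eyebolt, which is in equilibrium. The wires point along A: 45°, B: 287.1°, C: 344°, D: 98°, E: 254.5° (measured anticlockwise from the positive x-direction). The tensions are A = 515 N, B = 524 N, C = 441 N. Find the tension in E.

Resolve: ΣF_x = 515 cos 45° + 524 cos 287.1° + 441 cos 344° + T_D cos 98° + T_E cos 254.5° = 0.
        ΣF_y = 515 sin 45° + 524 sin 287.1° + 441 sin 344° + T_D sin 98° + T_E sin 254.5° = 0.
The known terms sum to (942.2, -258.2) N, so -0.1392 T_D − 0.2672 T_E = -942.2 and 0.9903 T_D − 0.9636 T_E = 258.2.
Solving simultaneously: T_D = 2450 N, T_E = 2250 N.

T_E ≈ 2250 N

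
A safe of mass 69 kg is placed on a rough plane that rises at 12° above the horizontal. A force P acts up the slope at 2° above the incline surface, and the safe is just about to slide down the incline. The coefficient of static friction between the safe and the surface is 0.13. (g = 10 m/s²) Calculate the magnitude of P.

P ≈ 56 N

On the verge of sliding down the incline, friction equals μN and acts up the slope.
Perpendicular: N + P sin 2° = W cos 12° = 674.9 N.
Along incline: P cos 2° + μN = W sin 12° with W sin 12° = 143.5 N.
Solving the pair for P and N: P = 56.01 N, N = 673 N (and f = μN = 87.49 N).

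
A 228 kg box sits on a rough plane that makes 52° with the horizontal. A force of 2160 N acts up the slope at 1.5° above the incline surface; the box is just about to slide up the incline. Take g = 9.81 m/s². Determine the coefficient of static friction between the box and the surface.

On the verge of sliding up the incline, friction is at its maximum μN and acts down the slope.
Perpendicular to incline: N = W cos 52° − P sin 1.5° = 1377 − 56.54 = 1320 N.
Along incline: P cos 1.5° − μN = W sin 52° → μ = −(W sin 52° − P cos 1.5°) / N = 0.3004.

μ ≈ 0.300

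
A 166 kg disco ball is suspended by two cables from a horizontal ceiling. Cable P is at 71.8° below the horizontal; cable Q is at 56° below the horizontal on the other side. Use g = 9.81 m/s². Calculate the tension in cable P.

T_P ≈ 1150 N

Weight W = 166 × 9.81 = 1628 N acts straight down.
Horizontal: T_P cos 71.8° = T_Q cos 56°  →  T_Q = 0.5585 T_P.
Vertical: T_P sin 71.8° + T_Q sin 56° = 1628.
Substituting the horizontal relation into the vertical equation gives 1.413 T_P = 1628, so T_P = 1152 N.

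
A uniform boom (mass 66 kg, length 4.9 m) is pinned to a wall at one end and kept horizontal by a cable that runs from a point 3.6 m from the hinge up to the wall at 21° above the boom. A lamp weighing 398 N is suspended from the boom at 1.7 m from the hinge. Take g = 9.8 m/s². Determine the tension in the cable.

Take torques about the hinge: T sin 21° · 3.6 = 66×9.8×2.45 + 398×1.7 = 2261.3 N·m.
So T = 2261.3 / (0.3584 × 3.6) = 1752.7 N.

T ≈ 1750 N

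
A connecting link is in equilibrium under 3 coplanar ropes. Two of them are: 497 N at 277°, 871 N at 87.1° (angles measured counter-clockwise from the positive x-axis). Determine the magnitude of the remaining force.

F ≈ 391 N

Sum the known components: ΣF_x = 104.6 N, ΣF_y = 376.6 N.
For equilibrium the remaining force must supply (−ΣF_x, −ΣF_y) = (-104.6, -376.6) N.
Magnitude = √((-104.6)² + (-376.6)²) = 390.9 N; direction = atan2(-376.6, -104.6) = 254.5°.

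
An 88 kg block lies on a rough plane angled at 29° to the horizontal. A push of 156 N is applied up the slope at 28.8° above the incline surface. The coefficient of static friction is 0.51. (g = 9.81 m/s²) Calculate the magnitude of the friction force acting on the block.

f ≈ 282 N

Axes along / perpendicular to the incline. W sin 29° = 418.5 N down-slope; W cos 29° = 755 N into the surface.
Perpendicular: N = W cos 29° − P sin 28.8° = 755 − 75.15 = 679.9 N.
Along incline: P cos 28.8° + f = W sin 29° (friction acts up-slope) → f = 418.5 − 136.7 = 281.8 N.
|f| = 281.8 N ≤ μN = 346.7 N, so the block is indeed static.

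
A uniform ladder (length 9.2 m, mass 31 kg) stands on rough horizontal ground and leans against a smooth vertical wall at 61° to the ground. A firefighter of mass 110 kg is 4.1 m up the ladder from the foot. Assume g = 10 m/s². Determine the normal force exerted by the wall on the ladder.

N_wall ≈ 358 N

Torques about the foot: N_wall · 9.2 sin 61° = 31×10×4.6 cos 61° + 110×10×4.1 cos 61° → N_wall = 357.65 N.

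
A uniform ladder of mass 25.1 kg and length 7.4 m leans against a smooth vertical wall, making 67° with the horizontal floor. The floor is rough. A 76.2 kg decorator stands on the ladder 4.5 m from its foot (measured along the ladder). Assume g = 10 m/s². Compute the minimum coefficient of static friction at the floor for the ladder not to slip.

ΣF_y = 0: N_floor = 25.1×10 + 76.2×10 = 1013 N.
Torques about the foot: N_wall · 7.4 sin 67° = 25.1×10×3.7 cos 67° + 76.2×10×4.5 cos 67° → N_wall = 249.96 N.
ΣF_x = 0: f_floor = N_wall = 249.96 N.
μ_min = f_floor / N_floor = 249.96 / 1013 = 0.2468.

μ_min ≈ 0.247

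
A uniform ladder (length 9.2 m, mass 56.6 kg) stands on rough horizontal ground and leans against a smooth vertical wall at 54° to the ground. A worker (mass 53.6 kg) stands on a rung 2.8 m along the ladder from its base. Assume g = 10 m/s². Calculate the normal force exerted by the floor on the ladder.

ΣF_y = 0: N_floor = 56.6×10 + 53.6×10 = 1102 N.

N_floor ≈ 1100 N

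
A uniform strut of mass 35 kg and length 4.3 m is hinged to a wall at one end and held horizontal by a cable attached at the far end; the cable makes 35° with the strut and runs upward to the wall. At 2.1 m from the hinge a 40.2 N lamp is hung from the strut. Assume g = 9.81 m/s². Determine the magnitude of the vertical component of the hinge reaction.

|H_y| ≈ 192 N

Take torques about the hinge: T sin 35° · 4.3 = 35×9.81×2.15 + 40.2×2.1 = 822.62 N·m.
So T = 822.62 / (0.5736 × 4.3) = 333.53 N.
ΣF_y = 0: H_y = (35×9.81 + 40.2) − T sin 35° = 383.55 − 191.31 = 192.24 N.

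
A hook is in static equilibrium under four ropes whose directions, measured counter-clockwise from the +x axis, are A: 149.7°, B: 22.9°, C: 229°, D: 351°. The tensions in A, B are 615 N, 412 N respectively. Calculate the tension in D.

T_D ≈ 499 N

Resolve: ΣF_x = 615 cos 149.7° + 412 cos 22.9° + T_C cos 229° + T_D cos 351° = 0.
        ΣF_y = 615 sin 149.7° + 412 sin 22.9° + T_C sin 229° + T_D sin 351° = 0.
The known terms sum to (-151.5, 470.6) N, so -0.6561 T_C + 0.9877 T_D = 151.5 and -0.7547 T_C − 0.1564 T_D = -470.6.
Solving simultaneously: T_C = 520.2 N, T_D = 498.9 N.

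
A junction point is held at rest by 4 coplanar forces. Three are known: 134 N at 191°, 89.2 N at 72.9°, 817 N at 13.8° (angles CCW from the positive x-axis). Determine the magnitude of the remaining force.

Sum the known components: ΣF_x = 688.1 N, ΣF_y = 254.6 N.
For equilibrium the remaining force must supply (−ΣF_x, −ΣF_y) = (-688.1, -254.6) N.
Magnitude = √((-688.1)² + (-254.6)²) = 733.7 N; direction = atan2(-254.6, -688.1) = 200.3°.

F ≈ 734 N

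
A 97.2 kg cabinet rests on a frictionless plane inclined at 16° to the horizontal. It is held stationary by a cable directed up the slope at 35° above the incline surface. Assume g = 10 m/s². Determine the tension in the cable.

T ≈ 327 N

Take axes along and perpendicular to the incline. Weight components: W sin 16° = 267.9 N down-slope, W cos 16° = 934.3 N into the surface.
Along incline: T cos 35° = W sin 16° → T = 327.1 N.
Perpendicular: N = W cos 16° − T sin 35° = 746.7 N.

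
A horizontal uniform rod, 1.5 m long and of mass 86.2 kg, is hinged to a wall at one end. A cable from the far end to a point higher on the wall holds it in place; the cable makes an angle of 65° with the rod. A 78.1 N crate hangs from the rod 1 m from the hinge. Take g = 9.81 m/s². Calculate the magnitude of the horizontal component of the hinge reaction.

Take torques about the hinge: T sin 65° · 1.5 = 86.2×9.81×0.75 + 78.1×1 = 712.32 N·m.
So T = 712.32 / (0.9063 × 1.5) = 523.97 N.
ΣF_x = 0: H_x = T cos 65° = 221.44 N.

H_x ≈ 221 N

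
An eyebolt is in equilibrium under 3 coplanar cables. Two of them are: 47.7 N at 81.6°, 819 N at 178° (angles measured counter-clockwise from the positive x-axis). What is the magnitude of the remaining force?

Sum the known components: ΣF_x = -811.5 N, ΣF_y = 75.77 N.
For equilibrium the remaining force must supply (−ΣF_x, −ΣF_y) = (811.5, -75.77) N.
Magnitude = √((811.5)² + (-75.77)²) = 815.1 N; direction = atan2(-75.77, 811.5) = 354.7°.

F ≈ 815 N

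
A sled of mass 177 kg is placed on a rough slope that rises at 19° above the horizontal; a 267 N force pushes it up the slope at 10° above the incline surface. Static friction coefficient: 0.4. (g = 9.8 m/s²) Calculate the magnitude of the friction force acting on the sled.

Axes along / perpendicular to the incline. W sin 19° = 564.7 N down-slope; W cos 19° = 1640 N into the surface.
Perpendicular: N = W cos 19° − P sin 10° = 1640 − 46.36 = 1594 N.
Along incline: P cos 10° + f = W sin 19° (friction acts up-slope) → f = 564.7 − 262.9 = 301.8 N.
|f| = 301.8 N ≤ μN = 637.5 N, so the sled is indeed static.

f ≈ 302 N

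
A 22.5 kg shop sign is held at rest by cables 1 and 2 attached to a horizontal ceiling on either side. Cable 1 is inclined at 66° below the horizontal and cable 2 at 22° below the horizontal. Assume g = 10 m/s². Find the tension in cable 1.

Weight W = 22.5 × 10 = 225 N acts straight down.
Horizontal: T_1 cos 66° = T_2 cos 22°  →  T_2 = 0.4387 T_1.
Vertical: T_1 sin 66° + T_2 sin 22° = 225.
Substituting the horizontal relation into the vertical equation gives 1.078 T_1 = 225, so T_1 = 208.7 N.

T_1 ≈ 209 N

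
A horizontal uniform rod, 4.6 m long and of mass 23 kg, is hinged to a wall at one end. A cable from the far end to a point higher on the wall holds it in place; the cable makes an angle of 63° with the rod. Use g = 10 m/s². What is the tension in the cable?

Take torques about the hinge: T sin 63° · 4.6 = 23×10×2.3 = 529 N·m.
So T = 529 / (0.8910 × 4.6) = 129.07 N.

T ≈ 129 N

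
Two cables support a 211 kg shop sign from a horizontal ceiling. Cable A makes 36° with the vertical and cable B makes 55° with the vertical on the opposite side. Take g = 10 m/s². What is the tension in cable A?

T_A ≈ 1730 N

Angles from the horizontal: cable A is 90° − 36° = 54°, cable B is 90° − 55° = 35°.
Weight W = 211 × 10 = 2110 N acts straight down.
Horizontal: T_A cos 54° = T_B cos 35°  →  T_B = 0.7176 T_A.
Vertical: T_A sin 54° + T_B sin 35° = 2110.
Substituting the horizontal relation into the vertical equation gives 1.221 T_A = 2110, so T_A = 1729 N.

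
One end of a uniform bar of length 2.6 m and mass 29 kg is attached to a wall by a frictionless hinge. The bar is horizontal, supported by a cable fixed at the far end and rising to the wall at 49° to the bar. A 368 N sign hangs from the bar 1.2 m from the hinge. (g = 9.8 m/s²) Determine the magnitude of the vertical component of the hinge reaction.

Take torques about the hinge: T sin 49° · 2.6 = 29×9.8×1.3 + 368×1.2 = 811.06 N·m.
So T = 811.06 / (0.7547 × 2.6) = 413.33 N.
ΣF_y = 0: H_y = (29×9.8 + 368) − T sin 49° = 652.2 − 311.95 = 340.25 N.

|H_y| ≈ 340 N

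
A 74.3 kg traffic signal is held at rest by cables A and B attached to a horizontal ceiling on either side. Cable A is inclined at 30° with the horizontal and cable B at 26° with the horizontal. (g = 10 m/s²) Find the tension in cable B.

Weight W = 74.3 × 10 = 743 N acts straight down.
Horizontal: T_A cos 30° = T_B cos 26°  →  T_A = 1.038 T_B.
Vertical: T_A sin 30° + T_B sin 26° = 743.
Substituting the horizontal relation into the vertical equation gives 0.9573 T_B = 743, so T_B = 776.1 N.

T_B ≈ 776 N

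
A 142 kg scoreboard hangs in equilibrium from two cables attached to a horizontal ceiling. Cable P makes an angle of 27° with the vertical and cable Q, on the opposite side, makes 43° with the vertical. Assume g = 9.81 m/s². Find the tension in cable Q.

Angles from the horizontal: cable P is 90° − 27° = 63°, cable Q is 90° − 43° = 47°.
Weight W = 142 × 9.81 = 1393 N acts straight down.
Horizontal: T_P cos 63° = T_Q cos 47°  →  T_P = 1.502 T_Q.
Vertical: T_P sin 63° + T_Q sin 47° = 1393.
Substituting the horizontal relation into the vertical equation gives 2.07 T_Q = 1393, so T_Q = 673 N.

T_Q ≈ 673 N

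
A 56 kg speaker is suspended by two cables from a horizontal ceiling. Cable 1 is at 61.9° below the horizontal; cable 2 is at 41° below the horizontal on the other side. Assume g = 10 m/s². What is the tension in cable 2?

T_2 ≈ 271 N

Weight W = 56 × 10 = 560 N acts straight down.
Horizontal: T_1 cos 61.9° = T_2 cos 41°  →  T_1 = 1.602 T_2.
Vertical: T_1 sin 61.9° + T_2 sin 41° = 560.
Substituting the horizontal relation into the vertical equation gives 2.07 T_2 = 560, so T_2 = 270.6 N.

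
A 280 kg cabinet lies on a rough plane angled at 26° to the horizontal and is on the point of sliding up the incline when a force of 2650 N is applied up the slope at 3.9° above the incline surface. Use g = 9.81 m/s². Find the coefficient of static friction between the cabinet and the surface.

On the verge of sliding up the incline, friction is at its maximum μN and acts down the slope.
Perpendicular to incline: N = W cos 26° − P sin 3.9° = 2469 − 180.2 = 2289 N.
Along incline: P cos 3.9° − μN = W sin 26° → μ = −(W sin 26° − P cos 3.9°) / N = 0.6291.

μ ≈ 0.629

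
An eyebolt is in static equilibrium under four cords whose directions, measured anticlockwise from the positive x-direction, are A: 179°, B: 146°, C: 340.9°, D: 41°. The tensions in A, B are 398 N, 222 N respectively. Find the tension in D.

Resolve: ΣF_x = 398 cos 179° + 222 cos 146° + T_C cos 340.9° + T_D cos 41° = 0.
        ΣF_y = 398 sin 179° + 222 sin 146° + T_C sin 340.9° + T_D sin 41° = 0.
The known terms sum to (-582, 131.1) N, so 0.9449 T_C + 0.7547 T_D = 582 and -0.3272 T_C + 0.6561 T_D = -131.1.
Solving simultaneously: T_C = 554.6 N, T_D = 76.79 N.

T_D ≈ 76.8 N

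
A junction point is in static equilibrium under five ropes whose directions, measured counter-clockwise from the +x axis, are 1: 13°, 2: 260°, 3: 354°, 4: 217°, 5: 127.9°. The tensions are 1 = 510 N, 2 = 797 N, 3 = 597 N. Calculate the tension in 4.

Resolve: ΣF_x = 510 cos 13° + 797 cos 260° + 597 cos 354° + T_4 cos 217° + T_5 cos 127.9° = 0.
        ΣF_y = 510 sin 13° + 797 sin 260° + 597 sin 354° + T_4 sin 217° + T_5 sin 127.9° = 0.
The known terms sum to (952.3, -732.6) N, so -0.7986 T_4 − 0.6143 T_5 = -952.3 and -0.6018 T_4 + 0.7891 T_5 = 732.6.
Solving simultaneously: T_4 = 301.4 N, T_5 = 1158 N.

T_4 ≈ 301 N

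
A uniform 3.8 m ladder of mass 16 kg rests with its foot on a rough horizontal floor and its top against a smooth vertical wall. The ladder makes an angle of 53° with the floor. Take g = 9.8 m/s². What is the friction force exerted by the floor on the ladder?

Torques about the foot: N_wall · 3.8 sin 53° = 16×9.8×1.9 cos 53° → N_wall = 59.079 N.
ΣF_x = 0: f_floor = N_wall = 59.079 N.

f ≈ 59.1 N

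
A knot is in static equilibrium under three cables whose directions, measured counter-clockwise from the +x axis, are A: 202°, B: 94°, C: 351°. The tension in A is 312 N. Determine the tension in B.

T_B ≈ 165 N

Resolve: ΣF_x = 312 cos 202° + T_B cos 94° + T_C cos 351° = 0.
        ΣF_y = 312 sin 202° + T_B sin 94° + T_C sin 351° = 0.
The known terms sum to (-289.3, -116.9) N, so -0.0698 T_B + 0.9877 T_C = 289.3 and 0.9976 T_B − 0.1564 T_C = 116.9.
Solving simultaneously: T_B = 164.9 N, T_C = 304.5 N.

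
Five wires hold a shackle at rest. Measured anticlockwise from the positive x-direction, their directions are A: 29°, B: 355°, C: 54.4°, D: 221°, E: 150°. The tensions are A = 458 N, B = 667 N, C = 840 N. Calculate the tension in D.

T_D ≈ 1600 N

Resolve: ΣF_x = 458 cos 29° + 667 cos 355° + 840 cos 54.4° + T_D cos 221° + T_E cos 150° = 0.
        ΣF_y = 458 sin 29° + 667 sin 355° + 840 sin 54.4° + T_D sin 221° + T_E sin 150° = 0.
The known terms sum to (1554, 846.9) N, so -0.7547 T_D − 0.8660 T_E = -1554 and -0.6561 T_D + 0.5000 T_E = -846.9.
Solving simultaneously: T_D = 1597 N, T_E = 402.3 N.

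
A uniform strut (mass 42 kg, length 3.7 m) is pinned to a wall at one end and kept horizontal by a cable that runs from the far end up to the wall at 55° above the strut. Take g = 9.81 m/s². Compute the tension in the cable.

Take torques about the hinge: T sin 55° · 3.7 = 42×9.81×1.85 = 762.24 N·m.
So T = 762.24 / (0.8192 × 3.7) = 251.49 N.

T ≈ 251 N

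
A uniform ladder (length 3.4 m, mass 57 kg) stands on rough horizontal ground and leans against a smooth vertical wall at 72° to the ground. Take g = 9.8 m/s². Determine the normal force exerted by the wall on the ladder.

Torques about the foot: N_wall · 3.4 sin 72° = 57×9.8×1.7 cos 72° → N_wall = 90.75 N.

N_wall ≈ 90.8 N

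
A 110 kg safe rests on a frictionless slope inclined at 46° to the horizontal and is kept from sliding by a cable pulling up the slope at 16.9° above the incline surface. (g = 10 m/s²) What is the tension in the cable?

Take axes along and perpendicular to the incline. Weight components: W sin 46° = 791.3 N down-slope, W cos 46° = 764.1 N into the surface.
Along incline: T cos 16.9° = W sin 46° → T = 827 N.
Perpendicular: N = W cos 46° − T sin 16.9° = 523.7 N.

T ≈ 827 N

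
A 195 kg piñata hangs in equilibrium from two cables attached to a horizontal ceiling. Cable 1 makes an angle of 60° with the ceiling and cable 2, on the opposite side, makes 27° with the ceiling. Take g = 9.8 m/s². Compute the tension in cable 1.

Weight W = 195 × 9.8 = 1911 N acts straight down.
Horizontal: T_1 cos 60° = T_2 cos 27°  →  T_2 = 0.5612 T_1.
Vertical: T_1 sin 60° + T_2 sin 27° = 1911.
Substituting the horizontal relation into the vertical equation gives 1.121 T_1 = 1911, so T_1 = 1705 N.

T_1 ≈ 1710 N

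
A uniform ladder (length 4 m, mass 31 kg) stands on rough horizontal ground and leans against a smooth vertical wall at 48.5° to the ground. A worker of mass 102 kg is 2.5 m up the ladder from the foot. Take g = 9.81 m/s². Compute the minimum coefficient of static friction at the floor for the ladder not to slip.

μ_min ≈ 0.527

ΣF_y = 0: N_floor = 31×9.81 + 102×9.81 = 1304.7 N.
Torques about the foot: N_wall · 4 sin 48.5° = 31×9.81×2 cos 48.5° + 102×9.81×2.5 cos 48.5° → N_wall = 687.82 N.
ΣF_x = 0: f_floor = N_wall = 687.82 N.
μ_min = f_floor / N_floor = 687.82 / 1304.7 = 0.5272.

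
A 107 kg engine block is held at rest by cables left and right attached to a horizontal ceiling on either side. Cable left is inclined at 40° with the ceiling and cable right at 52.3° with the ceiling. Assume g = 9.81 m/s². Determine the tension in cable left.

Weight W = 107 × 9.81 = 1050 N acts straight down.
Horizontal: T_left cos 40° = T_right cos 52.3°  →  T_right = 1.253 T_left.
Vertical: T_left sin 40° + T_right sin 52.3° = 1050.
Substituting the horizontal relation into the vertical equation gives 1.634 T_left = 1050, so T_left = 642.4 N.

T_left ≈ 642 N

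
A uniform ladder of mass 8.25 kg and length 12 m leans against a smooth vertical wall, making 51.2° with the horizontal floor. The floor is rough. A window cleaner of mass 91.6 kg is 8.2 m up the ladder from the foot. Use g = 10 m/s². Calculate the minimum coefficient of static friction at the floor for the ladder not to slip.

μ_min ≈ 0.537

ΣF_y = 0: N_floor = 8.25×10 + 91.6×10 = 998.5 N.
Torques about the foot: N_wall · 12 sin 51.2° = 8.25×10×6 cos 51.2° + 91.6×10×8.2 cos 51.2° → N_wall = 536.43 N.
ΣF_x = 0: f_floor = N_wall = 536.43 N.
μ_min = f_floor / N_floor = 536.43 / 998.5 = 0.5372.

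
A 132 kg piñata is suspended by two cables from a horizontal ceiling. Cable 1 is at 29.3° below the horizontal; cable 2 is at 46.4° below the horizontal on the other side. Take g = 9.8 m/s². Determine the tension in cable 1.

Weight W = 132 × 9.8 = 1294 N acts straight down.
Horizontal: T_1 cos 29.3° = T_2 cos 46.4°  →  T_2 = 1.265 T_1.
Vertical: T_1 sin 29.3° + T_2 sin 46.4° = 1294.
Substituting the horizontal relation into the vertical equation gives 1.405 T_1 = 1294, so T_1 = 920.6 N.

T_1 ≈ 921 N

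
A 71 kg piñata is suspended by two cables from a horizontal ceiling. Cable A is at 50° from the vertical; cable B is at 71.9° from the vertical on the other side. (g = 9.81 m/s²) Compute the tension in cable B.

T_B ≈ 628 N

Angles from the horizontal: cable A is 90° − 50° = 40°, cable B is 90° − 71.9° = 18.1°.
Weight W = 71 × 9.81 = 696.5 N acts straight down.
Horizontal: T_A cos 40° = T_B cos 18.1°  →  T_A = 1.241 T_B.
Vertical: T_A sin 40° + T_B sin 18.1° = 696.5.
Substituting the horizontal relation into the vertical equation gives 1.108 T_B = 696.5, so T_B = 628.5 N.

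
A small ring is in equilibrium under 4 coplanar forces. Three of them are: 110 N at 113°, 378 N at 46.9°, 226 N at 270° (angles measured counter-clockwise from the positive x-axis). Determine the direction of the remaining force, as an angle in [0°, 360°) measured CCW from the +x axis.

θ ≈ 215°

Sum the known components: ΣF_x = 215.3 N, ΣF_y = 151.3 N.
For equilibrium the remaining force must supply (−ΣF_x, −ΣF_y) = (-215.3, -151.3) N.
Magnitude = √((-215.3)² + (-151.3)²) = 263.1 N; direction = atan2(-151.3, -215.3) = 215.1°.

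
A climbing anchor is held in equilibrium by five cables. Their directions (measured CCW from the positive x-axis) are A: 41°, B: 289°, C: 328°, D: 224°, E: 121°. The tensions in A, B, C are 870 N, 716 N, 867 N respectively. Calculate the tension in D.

Resolve: ΣF_x = 870 cos 41° + 716 cos 289° + 867 cos 328° + T_D cos 224° + T_E cos 121° = 0.
        ΣF_y = 870 sin 41° + 716 sin 289° + 867 sin 328° + T_D sin 224° + T_E sin 121° = 0.
The known terms sum to (1625, -565.7) N, so -0.7193 T_D − 0.5150 T_E = -1625 and -0.6947 T_D + 0.8572 T_E = 565.7.
Solving simultaneously: T_D = 1131 N, T_E = 1576 N.

T_D ≈ 1130 N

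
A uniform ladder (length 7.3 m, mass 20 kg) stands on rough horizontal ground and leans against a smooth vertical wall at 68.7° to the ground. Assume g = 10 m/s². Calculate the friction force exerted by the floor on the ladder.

f ≈ 39 N

Torques about the foot: N_wall · 7.3 sin 68.7° = 20×10×3.65 cos 68.7° → N_wall = 38.988 N.
ΣF_x = 0: f_floor = N_wall = 38.988 N.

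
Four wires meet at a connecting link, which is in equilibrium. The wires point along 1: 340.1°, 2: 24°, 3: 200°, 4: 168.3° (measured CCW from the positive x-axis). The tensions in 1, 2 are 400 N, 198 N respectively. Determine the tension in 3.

Resolve: ΣF_x = 400 cos 340.1° + 198 cos 24° + T_3 cos 200° + T_4 cos 168.3° = 0.
        ΣF_y = 400 sin 340.1° + 198 sin 24° + T_3 sin 200° + T_4 sin 168.3° = 0.
The known terms sum to (557, -55.62) N, so -0.9397 T_3 − 0.9792 T_4 = -557 and -0.3420 T_3 + 0.2028 T_4 = 55.62.
Solving simultaneously: T_3 = 111.3 N, T_4 = 462 N.

T_3 ≈ 111 N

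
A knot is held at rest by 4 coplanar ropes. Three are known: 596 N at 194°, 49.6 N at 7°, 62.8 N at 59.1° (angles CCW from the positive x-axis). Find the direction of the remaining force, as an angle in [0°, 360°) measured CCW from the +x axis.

Sum the known components: ΣF_x = -496.8 N, ΣF_y = -84.25 N.
For equilibrium the remaining force must supply (−ΣF_x, −ΣF_y) = (496.8, 84.25) N.
Magnitude = √((496.8)² + (84.25)²) = 503.9 N; direction = atan2(84.25, 496.8) = 9.6°.

θ ≈ 9.63°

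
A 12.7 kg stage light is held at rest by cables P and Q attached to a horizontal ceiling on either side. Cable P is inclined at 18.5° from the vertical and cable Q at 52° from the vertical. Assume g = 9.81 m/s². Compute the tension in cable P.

T_P ≈ 104 N

Angles from the horizontal: cable P is 90° − 18.5° = 71.5°, cable Q is 90° − 52° = 38°.
Weight W = 12.7 × 9.81 = 124.6 N acts straight down.
Horizontal: T_P cos 71.5° = T_Q cos 38°  →  T_Q = 0.4027 T_P.
Vertical: T_P sin 71.5° + T_Q sin 38° = 124.6.
Substituting the horizontal relation into the vertical equation gives 1.196 T_P = 124.6, so T_P = 104.1 N.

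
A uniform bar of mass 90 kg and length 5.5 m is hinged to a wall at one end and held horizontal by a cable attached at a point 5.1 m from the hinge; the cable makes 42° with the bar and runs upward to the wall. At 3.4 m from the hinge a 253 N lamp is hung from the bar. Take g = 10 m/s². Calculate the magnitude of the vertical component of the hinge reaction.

|H_y| ≈ 499 N

Take torques about the hinge: T sin 42° · 5.1 = 90×10×2.75 + 253×3.4 = 3335.2 N·m.
So T = 3335.2 / (0.6691 × 5.1) = 977.33 N.
ΣF_y = 0: H_y = (90×10 + 253) − T sin 42° = 1153 − 653.96 = 499.04 N.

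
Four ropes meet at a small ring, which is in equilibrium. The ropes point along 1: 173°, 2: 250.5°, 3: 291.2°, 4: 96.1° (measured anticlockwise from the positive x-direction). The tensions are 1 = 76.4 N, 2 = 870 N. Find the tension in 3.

T_3 ≈ 1730 N

Resolve: ΣF_x = 76.4 cos 173° + 870 cos 250.5° + T_3 cos 291.2° + T_4 cos 96.1° = 0.
        ΣF_y = 76.4 sin 173° + 870 sin 250.5° + T_3 sin 291.2° + T_4 sin 96.1° = 0.
The known terms sum to (-366.2, -810.8) N, so 0.3616 T_3 − 0.1063 T_4 = 366.2 and -0.9323 T_3 + 0.9943 T_4 = 810.8.
Solving simultaneously: T_3 = 1729 N, T_4 = 2436 N.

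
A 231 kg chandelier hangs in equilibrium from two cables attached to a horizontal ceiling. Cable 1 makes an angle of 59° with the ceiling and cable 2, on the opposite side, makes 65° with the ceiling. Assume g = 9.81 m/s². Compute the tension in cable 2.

Weight W = 231 × 9.81 = 2266 N acts straight down.
Horizontal: T_1 cos 59° = T_2 cos 65°  →  T_1 = 0.8206 T_2.
Vertical: T_1 sin 59° + T_2 sin 65° = 2266.
Substituting the horizontal relation into the vertical equation gives 1.61 T_2 = 2266, so T_2 = 1408 N.

T_2 ≈ 1410 N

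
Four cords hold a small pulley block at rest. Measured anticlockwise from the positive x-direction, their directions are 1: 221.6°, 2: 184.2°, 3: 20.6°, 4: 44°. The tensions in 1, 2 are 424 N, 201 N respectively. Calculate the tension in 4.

Resolve: ΣF_x = 424 cos 221.6° + 201 cos 184.2° + T_3 cos 20.6° + T_4 cos 44° = 0.
        ΣF_y = 424 sin 221.6° + 201 sin 184.2° + T_3 sin 20.6° + T_4 sin 44° = 0.
The known terms sum to (-517.5, -296.2) N, so 0.9361 T_3 + 0.7193 T_4 = 517.5 and 0.3518 T_3 + 0.6947 T_4 = 296.2.
Solving simultaneously: T_3 = 368.7 N, T_4 = 239.7 N.

T_4 ≈ 240 N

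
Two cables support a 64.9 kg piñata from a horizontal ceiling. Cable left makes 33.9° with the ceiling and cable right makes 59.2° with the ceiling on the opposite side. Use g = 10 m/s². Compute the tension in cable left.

T_left ≈ 333 N

Weight W = 64.9 × 10 = 649 N acts straight down.
Horizontal: T_left cos 33.9° = T_right cos 59.2°  →  T_right = 1.621 T_left.
Vertical: T_left sin 33.9° + T_right sin 59.2° = 649.
Substituting the horizontal relation into the vertical equation gives 1.95 T_left = 649, so T_left = 332.8 N.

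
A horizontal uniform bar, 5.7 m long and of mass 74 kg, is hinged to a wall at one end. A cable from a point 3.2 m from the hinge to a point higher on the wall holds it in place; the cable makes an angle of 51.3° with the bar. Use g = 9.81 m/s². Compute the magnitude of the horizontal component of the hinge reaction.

H_x ≈ 518 N

Take torques about the hinge: T sin 51.3° · 3.2 = 74×9.81×2.85 = 2068.9 N·m.
So T = 2068.9 / (0.7804 × 3.2) = 828.44 N.
ΣF_x = 0: H_x = T cos 51.3° = 517.98 N.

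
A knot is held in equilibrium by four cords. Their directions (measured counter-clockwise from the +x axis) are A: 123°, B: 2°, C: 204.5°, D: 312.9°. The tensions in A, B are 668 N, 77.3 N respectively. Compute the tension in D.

T_D ≈ 665 N

Resolve: ΣF_x = 668 cos 123° + 77.3 cos 2° + T_C cos 204.5° + T_D cos 312.9° = 0.
        ΣF_y = 668 sin 123° + 77.3 sin 2° + T_C sin 204.5° + T_D sin 312.9° = 0.
The known terms sum to (-286.6, 562.9) N, so -0.9100 T_C + 0.6807 T_D = 286.6 and -0.4147 T_C − 0.7325 T_D = -562.9.
Solving simultaneously: T_C = 182.6 N, T_D = 665.1 N.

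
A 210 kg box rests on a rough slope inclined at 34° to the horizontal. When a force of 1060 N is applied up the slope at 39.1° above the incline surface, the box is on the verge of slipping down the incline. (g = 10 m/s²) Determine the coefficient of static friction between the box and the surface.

μ ≈ 0.328

On the verge of sliding down the incline, friction is at its maximum μN and acts up the slope.
Perpendicular to incline: N = W cos 34° − P sin 39.1° = 1741 − 668.5 = 1072 N.
Along incline: P cos 39.1° + μN = W sin 34° → μ = (W sin 34° − P cos 39.1°) / N = 0.3279.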